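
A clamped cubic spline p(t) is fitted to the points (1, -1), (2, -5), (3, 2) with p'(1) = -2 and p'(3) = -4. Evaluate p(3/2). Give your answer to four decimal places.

Write m_i for p''(x_i). With h_i = 1, 1 and divided differences Δ_i = -4, 7, the continuity of p' gives the tridiagonal system
  1·m_0 + 4·m_1 + 1·m_2 = 6(Δ_1 - Δ_0) = 66
Clamped end conditions give two more equations: 2h_0·m_0 + h_0·m_1 = 6(Δ_0 - p'(1)) = -12 and h_1·m_1 + 2h_1·m_2 = 6(p'(3) - Δ_1) = -66.
Forward elimination and back-substitution give m_0 = -47/2, m_1 = 35, m_2 = -101/2.
On [1, 2], p(t) = -1 - 2·(t - 1) - 47/4·(t - 1)² + 39/4·(t - 1)³.
With (t - 1) = 1/2: p(3/2) = -119/32.

-3.7188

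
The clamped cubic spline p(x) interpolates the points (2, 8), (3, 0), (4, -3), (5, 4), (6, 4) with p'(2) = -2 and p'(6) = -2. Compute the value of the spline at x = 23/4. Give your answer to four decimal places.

Put M_i = p'' at the i-th knot. Here h = (1, 1, 1, 1) and Δ = (-8, -3, 7, 0), so the interior equations h_(i-1)·M_(i-1) + 2(h_(i-1)+h_i)·M_i + h_i·M_(i+1) = 6(Δ_i − Δ_(i-1)) read
  1·M_0 + 4·M_1 + 1·M_2 = 6(Δ_1 - Δ_0) = 30
  1·M_1 + 4·M_2 + 1·M_3 = 6(Δ_2 - Δ_1) = 60
  1·M_2 + 4·M_3 + 1·M_4 = 6(Δ_3 - Δ_2) = -42
Clamped end conditions give two more equations: 2h_0·M_0 + h_0·M_1 = 6(Δ_0 - p'(2)) = -36 and h_3·M_3 + 2h_3·M_4 = 6(p'(6) - Δ_3) = -12.
Solving the tridiagonal system: M_0 = -45/2, M_1 = 9, M_2 = 33/2, M_3 = -15, M_4 = 3/2.
On [5, 6], p(x) = 4 + 19/4·(x - 5) - 15/2·(x - 5)² + 11/4·(x - 5)³.
With (x - 5) = 3/4: p(23/4) = 1153/256.

4.5039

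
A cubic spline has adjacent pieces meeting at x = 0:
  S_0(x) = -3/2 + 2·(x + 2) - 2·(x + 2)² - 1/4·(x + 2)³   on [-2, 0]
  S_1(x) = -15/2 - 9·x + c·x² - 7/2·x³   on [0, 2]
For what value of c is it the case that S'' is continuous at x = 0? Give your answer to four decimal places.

S_0''(x) = -4 - 3/2·(x + 2), so S_0''(0) = -7. On the right, S_1''(0) = 2c, so c = -7/2.

-3.5000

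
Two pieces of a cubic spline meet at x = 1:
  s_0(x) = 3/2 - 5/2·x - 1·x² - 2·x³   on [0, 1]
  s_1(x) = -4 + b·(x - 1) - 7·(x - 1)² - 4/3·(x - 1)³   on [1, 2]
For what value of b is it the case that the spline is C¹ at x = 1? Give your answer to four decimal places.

-10.5000

s_0'(x) = -5/2 - 2·x - 6·x², so s_0'(1) = -21/2. On the right, s_1'(1) = b, so b = -21/2.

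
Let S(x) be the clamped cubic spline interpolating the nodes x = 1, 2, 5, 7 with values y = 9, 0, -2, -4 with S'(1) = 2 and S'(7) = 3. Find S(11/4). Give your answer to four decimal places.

-5.0108

With m_i denoting the second derivative at x_i, h_i = 1, 3, 2, and Δ_i = (y_(i+1) − y_i)/h_i = -9, -2/3, -1:
  1·m_0 + 8·m_1 + 3·m_2 = 6(Δ_1 - Δ_0) = 50
  3·m_1 + 10·m_2 + 2·m_3 = 6(Δ_2 - Δ_1) = -2
Clamped end conditions give two more equations: 2h_0·m_0 + h_0·m_1 = 6(Δ_0 - S'(1)) = -66 and h_2·m_2 + 2h_2·m_3 = 6(S'(7) - Δ_2) = 24.
Hence m_0 = -1550/39, m_1 = 526/39, m_2 = -236/39, m_3 = 352/39.
On [2, 5], S(x) = 0 - 434/39·(x - 2) + 263/39·(x - 2)² - 127/117·(x - 2)³.
With (x - 2) = 3/4: S(11/4) = -4169/832.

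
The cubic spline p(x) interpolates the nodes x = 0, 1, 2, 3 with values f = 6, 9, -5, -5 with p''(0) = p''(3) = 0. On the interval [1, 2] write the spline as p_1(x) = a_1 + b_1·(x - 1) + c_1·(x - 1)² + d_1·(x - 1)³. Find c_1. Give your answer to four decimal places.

-16.4000

With M_i denoting the second derivative at x_i, h_i = 1, 1, 1, and Δ_i = (y_(i+1) − y_i)/h_i = 3, -14, 0:
  1·M_0 + 4·M_1 + 1·M_2 = 6(Δ_1 - Δ_0) = -102
  1·M_1 + 4·M_2 + 1·M_3 = 6(Δ_2 - Δ_1) = 84
Natural end conditions: M_0 = M_3 = 0.
Solving the tridiagonal system: M_0 = 0, M_1 = -164/5, M_2 = 146/5, M_3 = 0.
On [1, 2], with p_1(x) = a_1 + b_1·(x - 1) + c_1·(x - 1)² + d_1·(x - 1)³: c_1 = M_1/2 = -82/5, d_1 = (M_2 - M_1)/(6h_1) = 31/3, b_1 = Δ_1 - h_1(2M_1 + M_2)/6 = -119/15.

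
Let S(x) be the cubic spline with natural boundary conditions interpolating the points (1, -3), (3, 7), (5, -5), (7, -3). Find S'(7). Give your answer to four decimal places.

Put m_i = S'' at the i-th knot. Here h = (2, 2, 2) and Δ = (5, -6, 1), so the interior equations h_(i-1)·m_(i-1) + 2(h_(i-1)+h_i)·m_i + h_i·m_(i+1) = 6(Δ_i − Δ_(i-1)) read
  2·m_0 + 8·m_1 + 2·m_2 = 6(Δ_1 - Δ_0) = -66
  2·m_1 + 8·m_2 + 2·m_3 = 6(Δ_2 - Δ_1) = 42
Natural end conditions: m_0 = m_3 = 0.
Forward elimination and back-substitution give m_0 = 0, m_1 = -51/5, m_2 = 39/5, m_3 = 0.
On [5, 7], S'(x) = b_2 + 2c_2·(x - 5) + 3d_2·(x - 5)² with b_2 = Δ_2 - h_2(2m_2 + m_3)/6 = -21/5, c_2 = m_2/2 = 39/10, d_2 = (m_3 - m_2)/(6h_2) = -13/20. So S'(7) = 18/5.

3.6000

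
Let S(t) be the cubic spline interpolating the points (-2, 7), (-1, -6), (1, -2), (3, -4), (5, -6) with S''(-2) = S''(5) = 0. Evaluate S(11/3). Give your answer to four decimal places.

Put σ_i = S'' at the i-th knot. Here h = (1, 2, 2, 2) and Δ = (-13, 2, -1, -1), so the interior equations h_(i-1)·σ_(i-1) + 2(h_(i-1)+h_i)·σ_i + h_i·σ_(i+1) = 6(Δ_i − Δ_(i-1)) read
  1·σ_0 + 6·σ_1 + 2·σ_2 = 6(Δ_1 - Δ_0) = 90
  2·σ_1 + 8·σ_2 + 2·σ_3 = 6(Δ_2 - Δ_1) = -18
  2·σ_2 + 8·σ_3 + 2·σ_4 = 6(Δ_3 - Δ_2) = 0
Natural end conditions: σ_0 = σ_4 = 0.
Solving the tridiagonal system: σ_0 = 0, σ_1 = 711/41, σ_2 = -288/41, σ_3 = 72/41, σ_4 = 0.
On [3, 5], S(t) = -4 - 89/41·(t - 3) + 36/41·(t - 3)² - 6/41·(t - 3)³.
With (t - 3) = 2/3: S(11/3) = -1882/369.

-5.1003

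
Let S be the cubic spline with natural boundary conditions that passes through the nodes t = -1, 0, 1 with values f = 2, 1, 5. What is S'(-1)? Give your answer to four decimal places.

-2.2500

Write σ_i for S''(x_i). With h_i = 1, 1 and divided differences Δ_i = -1, 4, the continuity of S' gives the tridiagonal system
  1·σ_0 + 4·σ_1 + 1·σ_2 = 6(Δ_1 - Δ_0) = 30
Natural end conditions: σ_0 = σ_2 = 0.
Solving: σ_0 = 0, σ_1 = 15/2, σ_2 = 0.
On [-1, 0], S'(t) = b_0 + 2c_0·(t + 1) + 3d_0·(t + 1)² with b_0 = Δ_0 - h_0(2σ_0 + σ_1)/6 = -9/4, c_0 = σ_0/2 = 0, d_0 = (σ_1 - σ_0)/(6h_0) = 5/4. So S'(-1) = -9/4.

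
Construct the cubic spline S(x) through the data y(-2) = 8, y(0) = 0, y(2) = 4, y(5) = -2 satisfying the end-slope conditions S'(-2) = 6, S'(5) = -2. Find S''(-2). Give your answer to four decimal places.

Put σ_i = S'' at the i-th knot. Here h = (2, 2, 3) and Δ = (-4, 2, -2), so the interior equations h_(i-1)·σ_(i-1) + 2(h_(i-1)+h_i)·σ_i + h_i·σ_(i+1) = 6(Δ_i − Δ_(i-1)) read
  2·σ_0 + 8·σ_1 + 2·σ_2 = 6(Δ_1 - Δ_0) = 36
  2·σ_1 + 10·σ_2 + 3·σ_3 = 6(Δ_2 - Δ_1) = -24
Clamped end conditions give two more equations: 2h_0·σ_0 + h_0·σ_1 = 6(Δ_0 - S'(-2)) = -60 and h_2·σ_2 + 2h_2·σ_3 = 6(S'(5) - Δ_2) = 0.
Forward elimination and back-substitution give σ_0 = -758/37, σ_1 = 406/37, σ_2 = -200/37, σ_3 = 100/37.

-20.4865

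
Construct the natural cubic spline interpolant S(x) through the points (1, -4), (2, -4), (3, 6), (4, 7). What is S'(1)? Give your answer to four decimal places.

-3.2667

With m_i denoting the second derivative at x_i, h_i = 1, 1, 1, and Δ_i = (y_(i+1) − y_i)/h_i = 0, 10, 1:
  1·m_0 + 4·m_1 + 1·m_2 = 6(Δ_1 - Δ_0) = 60
  1·m_1 + 4·m_2 + 1·m_3 = 6(Δ_2 - Δ_1) = -54
Natural end conditions: m_0 = m_3 = 0.
Hence m_0 = 0, m_1 = 98/5, m_2 = -92/5, m_3 = 0.
On [1, 2], S'(x) = b_0 + 2c_0·(x - 1) + 3d_0·(x - 1)² with b_0 = Δ_0 - h_0(2m_0 + m_1)/6 = -49/15, c_0 = m_0/2 = 0, d_0 = (m_1 - m_0)/(6h_0) = 49/15. So S'(1) = -49/15.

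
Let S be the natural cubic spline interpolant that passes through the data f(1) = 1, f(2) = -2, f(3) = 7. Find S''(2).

With σ_i denoting the second derivative at x_i, h_i = 1, 1, and Δ_i = (y_(i+1) − y_i)/h_i = -3, 9:
  1·σ_0 + 4·σ_1 + 1·σ_2 = 6(Δ_1 - Δ_0) = 72
Natural end conditions: σ_0 = σ_2 = 0.
Solving: σ_0 = 0, σ_1 = 18, σ_2 = 0.

18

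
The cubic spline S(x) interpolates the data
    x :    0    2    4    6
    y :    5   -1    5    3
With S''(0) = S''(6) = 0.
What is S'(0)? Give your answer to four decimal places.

With σ_i denoting the second derivative at x_i, h_i = 2, 2, 2, and Δ_i = (y_(i+1) − y_i)/h_i = -3, 3, -1:
  2·σ_0 + 8·σ_1 + 2·σ_2 = 6(Δ_1 - Δ_0) = 36
  2·σ_1 + 8·σ_2 + 2·σ_3 = 6(Δ_2 - Δ_1) = -24
Natural end conditions: σ_0 = σ_3 = 0.
Solving the tridiagonal system: σ_0 = 0, σ_1 = 28/5, σ_2 = -22/5, σ_3 = 0.
On [0, 2], S'(x) = b_0 + 2c_0·x + 3d_0·x² with b_0 = Δ_0 - h_0(2σ_0 + σ_1)/6 = -73/15, c_0 = σ_0/2 = 0, d_0 = (σ_1 - σ_0)/(6h_0) = 7/15. So S'(0) = -73/15.

-4.8667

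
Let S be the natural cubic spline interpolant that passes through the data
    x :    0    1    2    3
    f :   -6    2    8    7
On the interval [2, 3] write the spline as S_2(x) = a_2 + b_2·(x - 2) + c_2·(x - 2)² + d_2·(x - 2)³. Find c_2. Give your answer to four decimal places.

Put M_i = S'' at the i-th knot. Here h = (1, 1, 1) and Δ = (8, 6, -1), so the interior equations h_(i-1)·M_(i-1) + 2(h_(i-1)+h_i)·M_i + h_i·M_(i+1) = 6(Δ_i − Δ_(i-1)) read
  1·M_0 + 4·M_1 + 1·M_2 = 6(Δ_1 - Δ_0) = -12
  1·M_1 + 4·M_2 + 1·M_3 = 6(Δ_2 - Δ_1) = -42
Natural end conditions: M_0 = M_3 = 0.
Solving the tridiagonal system: M_0 = 0, M_1 = -2/5, M_2 = -52/5, M_3 = 0.
On [2, 3], with S_2(x) = a_2 + b_2·(x - 2) + c_2·(x - 2)² + d_2·(x - 2)³: c_2 = M_2/2 = -26/5, d_2 = (M_3 - M_2)/(6h_2) = 26/15, b_2 = Δ_2 - h_2(2M_2 + M_3)/6 = 37/15.

-5.2000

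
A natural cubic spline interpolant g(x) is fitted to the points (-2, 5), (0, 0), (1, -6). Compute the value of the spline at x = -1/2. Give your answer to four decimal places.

Put m_i = g'' at the i-th knot. Here h = (2, 1) and Δ = (-5/2, -6), so the interior equations h_(i-1)·m_(i-1) + 2(h_(i-1)+h_i)·m_i + h_i·m_(i+1) = 6(Δ_i − Δ_(i-1)) read
  2·m_0 + 6·m_1 + 1·m_2 = 6(Δ_1 - Δ_0) = -21
Natural end conditions: m_0 = m_2 = 0.
Solving: m_0 = 0, m_1 = -7/2, m_2 = 0.
On [-2, 0], g(x) = 5 - 4/3·(x + 2) + 0·(x + 2)² - 7/24·(x + 2)³.
With (x + 2) = 3/2: g(-1/2) = 129/64.

2.0156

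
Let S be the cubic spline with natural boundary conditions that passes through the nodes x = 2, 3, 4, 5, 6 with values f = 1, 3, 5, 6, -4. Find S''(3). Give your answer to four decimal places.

-0.7500

Let M_i = S''(x_i). Step sizes h_i = 1, 1, 1, 1; slopes of the chords Δ_i = (y_(i+1) - y_i)/h_i = 2, 2, 1, -10.
  1·M_0 + 4·M_1 + 1·M_2 = 6(Δ_1 - Δ_0) = 0
  1·M_1 + 4·M_2 + 1·M_3 = 6(Δ_2 - Δ_1) = -6
  1·M_2 + 4·M_3 + 1·M_4 = 6(Δ_3 - Δ_2) = -66
Natural end conditions: M_0 = M_4 = 0.
Solving: M_0 = 0, M_1 = -3/4, M_2 = 3, M_3 = -69/4, M_4 = 0.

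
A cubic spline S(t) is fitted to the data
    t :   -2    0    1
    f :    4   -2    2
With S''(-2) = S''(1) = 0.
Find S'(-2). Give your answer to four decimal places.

-5.3333

Write M_i for S''(x_i). With h_i = 2, 1 and divided differences Δ_i = -3, 4, the continuity of S' gives the tridiagonal system
  2·M_0 + 6·M_1 + 1·M_2 = 6(Δ_1 - Δ_0) = 42
Natural end conditions: M_0 = M_2 = 0.
Solving: M_0 = 0, M_1 = 7, M_2 = 0.
On [-2, 0], S'(t) = b_0 + 2c_0·(t + 2) + 3d_0·(t + 2)² with b_0 = Δ_0 - h_0(2M_0 + M_1)/6 = -16/3, c_0 = M_0/2 = 0, d_0 = (M_1 - M_0)/(6h_0) = 7/12. So S'(-2) = -16/3.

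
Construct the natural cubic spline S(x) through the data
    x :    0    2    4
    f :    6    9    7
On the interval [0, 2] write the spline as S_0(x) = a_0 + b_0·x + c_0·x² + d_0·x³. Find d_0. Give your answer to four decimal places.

With M_i denoting the second derivative at x_i, h_i = 2, 2, and Δ_i = (y_(i+1) − y_i)/h_i = 3/2, -1:
  2·M_0 + 8·M_1 + 2·M_2 = 6(Δ_1 - Δ_0) = -15
Natural end conditions: M_0 = M_2 = 0.
Hence M_0 = 0, M_1 = -15/8, M_2 = 0.
On [0, 2], with S_0(x) = a_0 + b_0·x + c_0·x² + d_0·x³: c_0 = M_0/2 = 0, d_0 = (M_1 - M_0)/(6h_0) = -5/32, b_0 = Δ_0 - h_0(2M_0 + M_1)/6 = 17/8.

-0.1563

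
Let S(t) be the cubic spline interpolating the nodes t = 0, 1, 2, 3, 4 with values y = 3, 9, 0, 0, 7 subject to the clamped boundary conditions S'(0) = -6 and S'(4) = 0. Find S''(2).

21

With σ_i denoting the second derivative at x_i, h_i = 1, 1, 1, 1, and Δ_i = (y_(i+1) − y_i)/h_i = 6, -9, 0, 7:
  1·σ_0 + 4·σ_1 + 1·σ_2 = 6(Δ_1 - Δ_0) = -90
  1·σ_1 + 4·σ_2 + 1·σ_3 = 6(Δ_2 - Δ_1) = 54
  1·σ_2 + 4·σ_3 + 1·σ_4 = 6(Δ_3 - Δ_2) = 42
Clamped end conditions give two more equations: 2h_0·σ_0 + h_0·σ_1 = 6(Δ_0 - S'(0)) = 72 and h_3·σ_3 + 2h_3·σ_4 = 6(S'(4) - Δ_3) = -42.
Solving the tridiagonal system: σ_0 = 57, σ_1 = -42, σ_2 = 21, σ_3 = 12, σ_4 = -27.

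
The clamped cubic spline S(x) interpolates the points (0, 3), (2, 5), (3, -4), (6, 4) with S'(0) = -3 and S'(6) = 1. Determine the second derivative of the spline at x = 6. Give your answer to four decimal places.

-8.7619

Write M_i for S''(x_i). With h_i = 2, 1, 3 and divided differences Δ_i = 1, -9, 8/3, the continuity of S' gives the tridiagonal system
  2·M_0 + 6·M_1 + 1·M_2 = 6(Δ_1 - Δ_0) = -60
  1·M_1 + 8·M_2 + 3·M_3 = 6(Δ_2 - Δ_1) = 70
Clamped end conditions give two more equations: 2h_0·M_0 + h_0·M_1 = 6(Δ_0 - S'(0)) = 24 and h_2·M_2 + 2h_2·M_3 = 6(S'(6) - Δ_2) = -10.
Solving: M_0 = 307/21, M_1 = -362/21, M_2 = 298/21, M_3 = -184/21.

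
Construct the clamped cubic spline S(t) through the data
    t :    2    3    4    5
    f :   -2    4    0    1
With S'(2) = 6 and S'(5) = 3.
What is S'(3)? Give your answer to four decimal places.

Let m_i = S''(x_i). Step sizes h_i = 1, 1, 1; slopes of the chords Δ_i = (y_(i+1) - y_i)/h_i = 6, -4, 1.
  1·m_0 + 4·m_1 + 1·m_2 = 6(Δ_1 - Δ_0) = -60
  1·m_1 + 4·m_2 + 1·m_3 = 6(Δ_2 - Δ_1) = 30
Clamped end conditions give two more equations: 2h_0·m_0 + h_0·m_1 = 6(Δ_0 - S'(2)) = 0 and h_2·m_2 + 2h_2·m_3 = 6(S'(5) - Δ_2) = 12.
Solving the tridiagonal system: m_0 = 52/5, m_1 = -104/5, m_2 = 64/5, m_3 = -2/5.
On [3, 4], S'(t) = b_1 + 2c_1·(t - 3) + 3d_1·(t - 3)² with b_1 = Δ_1 - h_1(2m_1 + m_2)/6 = 4/5, c_1 = m_1/2 = -52/5, d_1 = (m_2 - m_1)/(6h_1) = 28/5. So S'(3) = 4/5.

0.8000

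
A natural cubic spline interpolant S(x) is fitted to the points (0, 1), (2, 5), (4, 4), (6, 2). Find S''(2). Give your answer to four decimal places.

-1.9000

With M_i denoting the second derivative at x_i, h_i = 2, 2, 2, and Δ_i = (y_(i+1) − y_i)/h_i = 2, -1/2, -1:
  2·M_0 + 8·M_1 + 2·M_2 = 6(Δ_1 - Δ_0) = -15
  2·M_1 + 8·M_2 + 2·M_3 = 6(Δ_2 - Δ_1) = -3
Natural end conditions: M_0 = M_3 = 0.
Forward elimination and back-substitution give M_0 = 0, M_1 = -19/10, M_2 = 1/10, M_3 = 0.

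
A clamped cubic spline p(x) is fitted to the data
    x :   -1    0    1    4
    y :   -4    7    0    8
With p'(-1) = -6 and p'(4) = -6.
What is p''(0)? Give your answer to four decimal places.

Write M_i for p''(x_i). With h_i = 1, 1, 3 and divided differences Δ_i = 11, -7, 8/3, the continuity of p' gives the tridiagonal system
  1·M_0 + 4·M_1 + 1·M_2 = 6(Δ_1 - Δ_0) = -108
  1·M_1 + 8·M_2 + 3·M_3 = 6(Δ_2 - Δ_1) = 58
Clamped end conditions give two more equations: 2h_0·M_0 + h_0·M_1 = 6(Δ_0 - p'(-1)) = 102 and h_2·M_2 + 2h_2·M_3 = 6(p'(4) - Δ_2) = -52.
Forward elimination and back-substitution give M_0 = 2224/29, M_1 = -1490/29, M_2 = 604/29, M_3 = -1660/87.

-51.3793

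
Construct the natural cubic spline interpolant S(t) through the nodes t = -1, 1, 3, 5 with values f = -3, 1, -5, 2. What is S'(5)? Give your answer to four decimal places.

Put M_i = S'' at the i-th knot. Here h = (2, 2, 2) and Δ = (2, -3, 7/2), so the interior equations h_(i-1)·M_(i-1) + 2(h_(i-1)+h_i)·M_i + h_i·M_(i+1) = 6(Δ_i − Δ_(i-1)) read
  2·M_0 + 8·M_1 + 2·M_2 = 6(Δ_1 - Δ_0) = -30
  2·M_1 + 8·M_2 + 2·M_3 = 6(Δ_2 - Δ_1) = 39
Natural end conditions: M_0 = M_3 = 0.
Solving: M_0 = 0, M_1 = -53/10, M_2 = 31/5, M_3 = 0.
On [3, 5], S'(t) = b_2 + 2c_2·(t - 3) + 3d_2·(t - 3)² with b_2 = Δ_2 - h_2(2M_2 + M_3)/6 = -19/30, c_2 = M_2/2 = 31/10, d_2 = (M_3 - M_2)/(6h_2) = -31/60. So S'(5) = 167/30.

5.5667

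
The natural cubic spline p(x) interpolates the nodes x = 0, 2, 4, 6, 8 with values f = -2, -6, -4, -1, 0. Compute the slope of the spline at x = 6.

1

Let M_i = p''(x_i). Step sizes h_i = 2, 2, 2, 2; slopes of the chords Δ_i = (y_(i+1) - y_i)/h_i = -2, 1, 3/2, 1/2.
  2·M_0 + 8·M_1 + 2·M_2 = 6(Δ_1 - Δ_0) = 18
  2·M_1 + 8·M_2 + 2·M_3 = 6(Δ_2 - Δ_1) = 3
  2·M_2 + 8·M_3 + 2·M_4 = 6(Δ_3 - Δ_2) = -6
Natural end conditions: M_0 = M_4 = 0.
Solving: M_0 = 0, M_1 = 9/4, M_2 = 0, M_3 = -3/4, M_4 = 0.
On [6, 8], p'(x) = b_3 + 2c_3·(x - 6) + 3d_3·(x - 6)² with b_3 = Δ_3 - h_3(2M_3 + M_4)/6 = 1, c_3 = M_3/2 = -3/8, d_3 = (M_4 - M_3)/(6h_3) = 1/16. So p'(6) = 1.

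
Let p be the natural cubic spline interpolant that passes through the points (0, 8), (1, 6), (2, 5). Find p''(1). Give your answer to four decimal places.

Let M_i = p''(x_i). Step sizes h_i = 1, 1; slopes of the chords Δ_i = (y_(i+1) - y_i)/h_i = -2, -1.
  1·M_0 + 4·M_1 + 1·M_2 = 6(Δ_1 - Δ_0) = 6
Natural end conditions: M_0 = M_2 = 0.
Hence M_0 = 0, M_1 = 3/2, M_2 = 0.

1.5000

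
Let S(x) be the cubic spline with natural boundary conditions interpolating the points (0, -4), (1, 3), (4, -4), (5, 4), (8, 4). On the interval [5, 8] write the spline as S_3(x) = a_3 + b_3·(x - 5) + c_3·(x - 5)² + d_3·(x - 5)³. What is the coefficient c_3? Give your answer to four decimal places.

-3.8241

Let M_i = S''(x_i). Step sizes h_i = 1, 3, 1, 3; slopes of the chords Δ_i = (y_(i+1) - y_i)/h_i = 7, -7/3, 8, 0.
  1·M_0 + 8·M_1 + 3·M_2 = 6(Δ_1 - Δ_0) = -56
  3·M_1 + 8·M_2 + 1·M_3 = 6(Δ_2 - Δ_1) = 62
  1·M_2 + 8·M_3 + 3·M_4 = 6(Δ_3 - Δ_2) = -48
Natural end conditions: M_0 = M_4 = 0.
Forward elimination and back-substitution give M_0 = 0, M_1 = -215/18, M_2 = 356/27, M_3 = -413/54, M_4 = 0.
On [5, 8], with S_3(x) = a_3 + b_3·(x - 5) + c_3·(x - 5)² + d_3·(x - 5)³: c_3 = M_3/2 = -413/108, d_3 = (M_4 - M_3)/(6h_3) = 413/972, b_3 = Δ_3 - h_3(2M_3 + M_4)/6 = 413/54.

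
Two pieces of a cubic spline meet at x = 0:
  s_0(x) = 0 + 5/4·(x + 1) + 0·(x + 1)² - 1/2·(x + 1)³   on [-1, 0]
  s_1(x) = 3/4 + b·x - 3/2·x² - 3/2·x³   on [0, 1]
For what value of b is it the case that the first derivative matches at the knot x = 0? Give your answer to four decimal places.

s_0'(x) = 5/4 + 0·(x + 1) - 3/2·(x + 1)², so s_0'(0) = -1/4. On the right, s_1'(0) = b, so b = -1/4.

-0.2500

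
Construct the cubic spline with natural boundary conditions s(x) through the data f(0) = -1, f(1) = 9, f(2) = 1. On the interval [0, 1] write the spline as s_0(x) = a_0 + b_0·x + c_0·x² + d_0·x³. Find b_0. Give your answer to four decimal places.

Put M_i = s'' at the i-th knot. Here h = (1, 1) and Δ = (10, -8), so the interior equations h_(i-1)·M_(i-1) + 2(h_(i-1)+h_i)·M_i + h_i·M_(i+1) = 6(Δ_i − Δ_(i-1)) read
  1·M_0 + 4·M_1 + 1·M_2 = 6(Δ_1 - Δ_0) = -108
Natural end conditions: M_0 = M_2 = 0.
Hence M_0 = 0, M_1 = -27, M_2 = 0.
On [0, 1], with s_0(x) = a_0 + b_0·x + c_0·x² + d_0·x³: c_0 = M_0/2 = 0, d_0 = (M_1 - M_0)/(6h_0) = -9/2, b_0 = Δ_0 - h_0(2M_0 + M_1)/6 = 29/2.

14.5000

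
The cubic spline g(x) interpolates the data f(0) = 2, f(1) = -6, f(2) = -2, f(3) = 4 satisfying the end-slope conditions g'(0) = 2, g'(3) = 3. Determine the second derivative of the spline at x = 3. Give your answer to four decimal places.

-7.7333

Let M_i = g''(x_i). Step sizes h_i = 1, 1, 1; slopes of the chords Δ_i = (y_(i+1) - y_i)/h_i = -8, 4, 6.
  1·M_0 + 4·M_1 + 1·M_2 = 6(Δ_1 - Δ_0) = 72
  1·M_1 + 4·M_2 + 1·M_3 = 6(Δ_2 - Δ_1) = 12
Clamped end conditions give two more equations: 2h_0·M_0 + h_0·M_1 = 6(Δ_0 - g'(0)) = -60 and h_2·M_2 + 2h_2·M_3 = 6(g'(3) - Δ_2) = -18.
Solving: M_0 = -674/15, M_1 = 448/15, M_2 = -38/15, M_3 = -116/15.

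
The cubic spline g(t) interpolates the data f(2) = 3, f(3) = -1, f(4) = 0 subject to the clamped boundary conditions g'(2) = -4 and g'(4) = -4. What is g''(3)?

15

Let M_i = g''(x_i). Step sizes h_i = 1, 1; slopes of the chords Δ_i = (y_(i+1) - y_i)/h_i = -4, 1.
  1·M_0 + 4·M_1 + 1·M_2 = 6(Δ_1 - Δ_0) = 30
Clamped end conditions give two more equations: 2h_0·M_0 + h_0·M_1 = 6(Δ_0 - g'(2)) = 0 and h_1·M_1 + 2h_1·M_2 = 6(g'(4) - Δ_1) = -30.
Solving the tridiagonal system: M_0 = -15/2, M_1 = 15, M_2 = -45/2.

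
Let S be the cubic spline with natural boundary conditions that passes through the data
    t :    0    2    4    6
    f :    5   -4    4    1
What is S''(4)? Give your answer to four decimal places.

-6.1000

Write m_i for S''(x_i). With h_i = 2, 2, 2 and divided differences Δ_i = -9/2, 4, -3/2, the continuity of S' gives the tridiagonal system
  2·m_0 + 8·m_1 + 2·m_2 = 6(Δ_1 - Δ_0) = 51
  2·m_1 + 8·m_2 + 2·m_3 = 6(Δ_2 - Δ_1) = -33
Natural end conditions: m_0 = m_3 = 0.
Solving: m_0 = 0, m_1 = 79/10, m_2 = -61/10, m_3 = 0.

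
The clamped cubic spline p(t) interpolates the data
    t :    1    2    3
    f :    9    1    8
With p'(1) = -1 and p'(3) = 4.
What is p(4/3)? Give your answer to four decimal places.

6.8889

Let m_i = p''(x_i). Step sizes h_i = 1, 1; slopes of the chords Δ_i = (y_(i+1) - y_i)/h_i = -8, 7.
  1·m_0 + 4·m_1 + 1·m_2 = 6(Δ_1 - Δ_0) = 90
Clamped end conditions give two more equations: 2h_0·m_0 + h_0·m_1 = 6(Δ_0 - p'(1)) = -42 and h_1·m_1 + 2h_1·m_2 = 6(p'(3) - Δ_1) = -18.
Hence m_0 = -41, m_1 = 40, m_2 = -29.
On [1, 2], p(t) = 9 - 1·(t - 1) - 41/2·(t - 1)² + 27/2·(t - 1)³.
With (t - 1) = 1/3: p(4/3) = 62/9.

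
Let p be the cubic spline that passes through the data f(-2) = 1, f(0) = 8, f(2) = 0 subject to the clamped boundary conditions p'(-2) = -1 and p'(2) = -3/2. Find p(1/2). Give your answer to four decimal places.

Write M_i for p''(x_i). With h_i = 2, 2 and divided differences Δ_i = 7/2, -4, the continuity of p' gives the tridiagonal system
  2·M_0 + 8·M_1 + 2·M_2 = 6(Δ_1 - Δ_0) = -45
Clamped end conditions give two more equations: 2h_0·M_0 + h_0·M_1 = 6(Δ_0 - p'(-2)) = 27 and h_1·M_1 + 2h_1·M_2 = 6(p'(2) - Δ_1) = 15.
Hence M_0 = 49/4, M_1 = -11, M_2 = 37/4.
On [0, 2], p(t) = 8 + 1/4·t - 11/2·t² + 27/16·t³.
With t = 1/2: p(1/2) = 891/128.

6.9609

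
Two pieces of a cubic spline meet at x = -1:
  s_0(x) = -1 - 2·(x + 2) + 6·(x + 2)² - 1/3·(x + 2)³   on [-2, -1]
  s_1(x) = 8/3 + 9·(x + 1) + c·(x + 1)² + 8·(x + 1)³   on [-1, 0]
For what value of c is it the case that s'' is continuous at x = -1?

s_0''(x) = 12 - 2·(x + 2), so s_0''(-1) = 10. On the right, s_1''(-1) = 2c, so c = 5.

5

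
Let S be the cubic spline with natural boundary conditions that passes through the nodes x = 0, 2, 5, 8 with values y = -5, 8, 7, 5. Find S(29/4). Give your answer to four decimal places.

5.1738

With M_i denoting the second derivative at x_i, h_i = 2, 3, 3, and Δ_i = (y_(i+1) − y_i)/h_i = 13/2, -1/3, -2/3:
  2·M_0 + 10·M_1 + 3·M_2 = 6(Δ_1 - Δ_0) = -41
  3·M_1 + 12·M_2 + 3·M_3 = 6(Δ_2 - Δ_1) = -2
Natural end conditions: M_0 = M_3 = 0.
Solving the tridiagonal system: M_0 = 0, M_1 = -162/37, M_2 = 103/111, M_3 = 0.
On [5, 8], S(x) = 7 - 59/37·(x - 5) + 103/222·(x - 5)² - 103/1998·(x - 5)³.
With (x - 5) = 9/4: S(29/4) = 24503/4736.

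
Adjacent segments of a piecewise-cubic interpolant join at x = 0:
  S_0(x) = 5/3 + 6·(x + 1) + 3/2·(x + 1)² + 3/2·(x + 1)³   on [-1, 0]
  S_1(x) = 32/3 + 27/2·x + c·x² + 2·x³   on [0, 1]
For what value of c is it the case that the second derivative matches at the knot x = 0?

6

S_0''(x) = 3 + 9·(x + 1), so S_0''(0) = 12. On the right, S_1''(0) = 2c, so c = 6.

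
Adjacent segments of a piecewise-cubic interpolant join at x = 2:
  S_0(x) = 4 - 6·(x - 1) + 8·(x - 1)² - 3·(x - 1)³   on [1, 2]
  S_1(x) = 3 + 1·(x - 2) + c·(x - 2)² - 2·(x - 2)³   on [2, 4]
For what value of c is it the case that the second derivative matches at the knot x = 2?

S_0''(x) = 16 - 18·(x - 1), so S_0''(2) = -2. On the right, S_1''(2) = 2c, so c = -1.

-1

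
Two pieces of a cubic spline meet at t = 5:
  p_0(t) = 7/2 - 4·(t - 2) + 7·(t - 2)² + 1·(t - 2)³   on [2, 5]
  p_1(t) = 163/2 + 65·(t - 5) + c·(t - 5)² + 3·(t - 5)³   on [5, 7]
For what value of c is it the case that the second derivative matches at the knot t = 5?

p_0''(t) = 14 + 6·(t - 2), so p_0''(5) = 32. On the right, p_1''(5) = 2c, so c = 16.

16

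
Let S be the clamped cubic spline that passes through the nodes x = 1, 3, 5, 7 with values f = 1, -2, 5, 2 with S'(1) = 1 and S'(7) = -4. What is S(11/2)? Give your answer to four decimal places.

5.5625

Let m_i = S''(x_i). Step sizes h_i = 2, 2, 2; slopes of the chords Δ_i = (y_(i+1) - y_i)/h_i = -3/2, 7/2, -3/2.
  2·m_0 + 8·m_1 + 2·m_2 = 6(Δ_1 - Δ_0) = 30
  2·m_1 + 8·m_2 + 2·m_3 = 6(Δ_2 - Δ_1) = -30
Clamped end conditions give two more equations: 2h_0·m_0 + h_0·m_1 = 6(Δ_0 - S'(1)) = -15 and h_2·m_2 + 2h_2·m_3 = 6(S'(7) - Δ_2) = -15.
Forward elimination and back-substitution give m_0 = -43/6, m_1 = 41/6, m_2 = -31/6, m_3 = -7/6.
On [5, 7], S(x) = 5 + 7/3·(x - 5) - 31/12·(x - 5)² + 1/3·(x - 5)³.
With (x - 5) = 1/2: S(11/2) = 89/16.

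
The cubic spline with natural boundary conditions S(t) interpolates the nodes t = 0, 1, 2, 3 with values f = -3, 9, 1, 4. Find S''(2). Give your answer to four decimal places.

With m_i denoting the second derivative at x_i, h_i = 1, 1, 1, and Δ_i = (y_(i+1) − y_i)/h_i = 12, -8, 3:
  1·m_0 + 4·m_1 + 1·m_2 = 6(Δ_1 - Δ_0) = -120
  1·m_1 + 4·m_2 + 1·m_3 = 6(Δ_2 - Δ_1) = 66
Natural end conditions: m_0 = m_3 = 0.
Hence m_0 = 0, m_1 = -182/5, m_2 = 128/5, m_3 = 0.

25.6000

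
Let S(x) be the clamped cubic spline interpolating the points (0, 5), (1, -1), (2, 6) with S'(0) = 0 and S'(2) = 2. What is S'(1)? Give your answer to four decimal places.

0.2500

Let m_i = S''(x_i). Step sizes h_i = 1, 1; slopes of the chords Δ_i = (y_(i+1) - y_i)/h_i = -6, 7.
  1·m_0 + 4·m_1 + 1·m_2 = 6(Δ_1 - Δ_0) = 78
Clamped end conditions give two more equations: 2h_0·m_0 + h_0·m_1 = 6(Δ_0 - S'(0)) = -36 and h_1·m_1 + 2h_1·m_2 = 6(S'(2) - Δ_1) = -30.
Hence m_0 = -73/2, m_1 = 37, m_2 = -67/2.
On [1, 2], S'(x) = b_1 + 2c_1·(x - 1) + 3d_1·(x - 1)² with b_1 = Δ_1 - h_1(2m_1 + m_2)/6 = 1/4, c_1 = m_1/2 = 37/2, d_1 = (m_2 - m_1)/(6h_1) = -47/4. So S'(1) = 1/4.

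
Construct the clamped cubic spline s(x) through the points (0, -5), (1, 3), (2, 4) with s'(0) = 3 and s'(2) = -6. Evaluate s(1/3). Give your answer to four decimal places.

Let M_i = s''(x_i). Step sizes h_i = 1, 1; slopes of the chords Δ_i = (y_(i+1) - y_i)/h_i = 8, 1.
  1·M_0 + 4·M_1 + 1·M_2 = 6(Δ_1 - Δ_0) = -42
Clamped end conditions give two more equations: 2h_0·M_0 + h_0·M_1 = 6(Δ_0 - s'(0)) = 30 and h_1·M_1 + 2h_1·M_2 = 6(s'(2) - Δ_1) = -42.
Solving: M_0 = 21, M_1 = -12, M_2 = -15.
On [0, 1], s(x) = -5 + 3·x + 21/2·x² - 11/2·x³.
With x = 1/3: s(1/3) = -82/27.

-3.0370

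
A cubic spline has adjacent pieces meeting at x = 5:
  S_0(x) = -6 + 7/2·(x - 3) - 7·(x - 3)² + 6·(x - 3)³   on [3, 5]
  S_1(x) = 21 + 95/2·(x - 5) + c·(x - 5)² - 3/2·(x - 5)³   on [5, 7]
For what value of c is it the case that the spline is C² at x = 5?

S_0''(x) = -14 + 36·(x - 3), so S_0''(5) = 58. On the right, S_1''(5) = 2c, so c = 29.

29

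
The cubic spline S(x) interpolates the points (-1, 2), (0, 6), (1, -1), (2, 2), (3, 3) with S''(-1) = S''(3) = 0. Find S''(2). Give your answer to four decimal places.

Let σ_i = S''(x_i). Step sizes h_i = 1, 1, 1, 1; slopes of the chords Δ_i = (y_(i+1) - y_i)/h_i = 4, -7, 3, 1.
  1·σ_0 + 4·σ_1 + 1·σ_2 = 6(Δ_1 - Δ_0) = -66
  1·σ_1 + 4·σ_2 + 1·σ_3 = 6(Δ_2 - Δ_1) = 60
  1·σ_2 + 4·σ_3 + 1·σ_4 = 6(Δ_3 - Δ_2) = -12
Natural end conditions: σ_0 = σ_4 = 0.
Hence σ_0 = 0, σ_1 = -621/28, σ_2 = 159/7, σ_3 = -243/28, σ_4 = 0.

-8.6786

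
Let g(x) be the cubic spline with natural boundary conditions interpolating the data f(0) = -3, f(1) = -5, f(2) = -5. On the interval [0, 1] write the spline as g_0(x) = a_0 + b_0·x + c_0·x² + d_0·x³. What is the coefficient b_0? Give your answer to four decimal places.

-2.5000

Let M_i = g''(x_i). Step sizes h_i = 1, 1; slopes of the chords Δ_i = (y_(i+1) - y_i)/h_i = -2, 0.
  1·M_0 + 4·M_1 + 1·M_2 = 6(Δ_1 - Δ_0) = 12
Natural end conditions: M_0 = M_2 = 0.
Hence M_0 = 0, M_1 = 3, M_2 = 0.
On [0, 1], with g_0(x) = a_0 + b_0·x + c_0·x² + d_0·x³: c_0 = M_0/2 = 0, d_0 = (M_1 - M_0)/(6h_0) = 1/2, b_0 = Δ_0 - h_0(2M_0 + M_1)/6 = -5/2.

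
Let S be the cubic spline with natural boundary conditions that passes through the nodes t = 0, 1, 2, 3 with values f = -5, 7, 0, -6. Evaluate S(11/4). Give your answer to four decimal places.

-4.8594

Write M_i for S''(x_i). With h_i = 1, 1, 1 and divided differences Δ_i = 12, -7, -6, the continuity of S' gives the tridiagonal system
  1·M_0 + 4·M_1 + 1·M_2 = 6(Δ_1 - Δ_0) = -114
  1·M_1 + 4·M_2 + 1·M_3 = 6(Δ_2 - Δ_1) = 6
Natural end conditions: M_0 = M_3 = 0.
Solving: M_0 = 0, M_1 = -154/5, M_2 = 46/5, M_3 = 0.
On [2, 3], S(t) = 0 - 136/15·(t - 2) + 23/5·(t - 2)² - 23/15·(t - 2)³.
With (t - 2) = 3/4: S(11/4) = -311/64.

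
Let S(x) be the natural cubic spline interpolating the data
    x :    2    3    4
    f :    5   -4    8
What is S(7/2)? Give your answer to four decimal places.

Write σ_i for S''(x_i). With h_i = 1, 1 and divided differences Δ_i = -9, 12, the continuity of S' gives the tridiagonal system
  1·σ_0 + 4·σ_1 + 1·σ_2 = 6(Δ_1 - Δ_0) = 126
Natural end conditions: σ_0 = σ_2 = 0.
Solving: σ_0 = 0, σ_1 = 63/2, σ_2 = 0.
On [3, 4], S(x) = -4 + 3/2·(x - 3) + 63/4·(x - 3)² - 21/4·(x - 3)³.
With (x - 3) = 1/2: S(7/2) = 1/32.

0.0313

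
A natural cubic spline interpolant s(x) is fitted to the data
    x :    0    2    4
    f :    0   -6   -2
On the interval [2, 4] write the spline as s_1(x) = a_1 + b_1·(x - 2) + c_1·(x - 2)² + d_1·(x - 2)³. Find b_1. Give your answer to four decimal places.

Let M_i = s''(x_i). Step sizes h_i = 2, 2; slopes of the chords Δ_i = (y_(i+1) - y_i)/h_i = -3, 2.
  2·M_0 + 8·M_1 + 2·M_2 = 6(Δ_1 - Δ_0) = 30
Natural end conditions: M_0 = M_2 = 0.
Solving: M_0 = 0, M_1 = 15/4, M_2 = 0.
On [2, 4], with s_1(x) = a_1 + b_1·(x - 2) + c_1·(x - 2)² + d_1·(x - 2)³: c_1 = M_1/2 = 15/8, d_1 = (M_2 - M_1)/(6h_1) = -5/16, b_1 = Δ_1 - h_1(2M_1 + M_2)/6 = -1/2.

-0.5000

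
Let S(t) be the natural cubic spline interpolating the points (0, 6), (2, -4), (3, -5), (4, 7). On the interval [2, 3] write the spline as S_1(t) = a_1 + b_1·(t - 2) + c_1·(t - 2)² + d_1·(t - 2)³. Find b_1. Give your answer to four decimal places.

-4.4783

With M_i denoting the second derivative at x_i, h_i = 2, 1, 1, and Δ_i = (y_(i+1) − y_i)/h_i = -5, -1, 12:
  2·M_0 + 6·M_1 + 1·M_2 = 6(Δ_1 - Δ_0) = 24
  1·M_1 + 4·M_2 + 1·M_3 = 6(Δ_2 - Δ_1) = 78
Natural end conditions: M_0 = M_3 = 0.
Solving: M_0 = 0, M_1 = 18/23, M_2 = 444/23, M_3 = 0.
On [2, 3], with S_1(t) = a_1 + b_1·(t - 2) + c_1·(t - 2)² + d_1·(t - 2)³: c_1 = M_1/2 = 9/23, d_1 = (M_2 - M_1)/(6h_1) = 71/23, b_1 = Δ_1 - h_1(2M_1 + M_2)/6 = -103/23.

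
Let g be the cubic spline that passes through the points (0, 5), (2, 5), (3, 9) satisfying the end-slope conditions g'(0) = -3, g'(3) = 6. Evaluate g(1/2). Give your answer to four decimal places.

Let M_i = g''(x_i). Step sizes h_i = 2, 1; slopes of the chords Δ_i = (y_(i+1) - y_i)/h_i = 0, 4.
  2·M_0 + 6·M_1 + 1·M_2 = 6(Δ_1 - Δ_0) = 24
Clamped end conditions give two more equations: 2h_0·M_0 + h_0·M_1 = 6(Δ_0 - g'(0)) = 18 and h_1·M_1 + 2h_1·M_2 = 6(g'(3) - Δ_1) = 12.
Forward elimination and back-substitution give M_0 = 7/2, M_1 = 2, M_2 = 5.
On [0, 2], g(t) = 5 - 3·t + 7/4·t² - 1/8·t³.
With t = 1/2: g(1/2) = 251/64.

3.9219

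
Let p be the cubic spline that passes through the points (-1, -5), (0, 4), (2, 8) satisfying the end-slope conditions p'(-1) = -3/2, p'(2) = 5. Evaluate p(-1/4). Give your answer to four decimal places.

1.1641

With M_i denoting the second derivative at x_i, h_i = 1, 2, and Δ_i = (y_(i+1) − y_i)/h_i = 9, 2:
  1·M_0 + 6·M_1 + 2·M_2 = 6(Δ_1 - Δ_0) = -42
Clamped end conditions give two more equations: 2h_0·M_0 + h_0·M_1 = 6(Δ_0 - p'(-1)) = 63 and h_1·M_1 + 2h_1·M_2 = 6(p'(2) - Δ_1) = 18.
Forward elimination and back-substitution give M_0 = 122/3, M_1 = -55/3, M_2 = 41/3.
On [-1, 0], p(x) = -5 - 3/2·(x + 1) + 61/3·(x + 1)² - 59/6·(x + 1)³.
With (x + 1) = 3/4: p(-1/4) = 149/128.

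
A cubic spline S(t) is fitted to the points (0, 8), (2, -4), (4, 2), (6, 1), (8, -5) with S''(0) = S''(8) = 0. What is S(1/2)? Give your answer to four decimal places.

3.7737

Write m_i for S''(x_i). With h_i = 2, 2, 2, 2 and divided differences Δ_i = -6, 3, -1/2, -3, the continuity of S' gives the tridiagonal system
  2·m_0 + 8·m_1 + 2·m_2 = 6(Δ_1 - Δ_0) = 54
  2·m_1 + 8·m_2 + 2·m_3 = 6(Δ_2 - Δ_1) = -21
  2·m_2 + 8·m_3 + 2·m_4 = 6(Δ_3 - Δ_2) = -15
Natural end conditions: m_0 = m_4 = 0.
Solving the tridiagonal system: m_0 = 0, m_1 = 879/112, m_2 = -123/28, m_3 = -87/112, m_4 = 0.
On [0, 2], S(t) = 8 - 965/112·t + 0·t² + 293/448·t³.
With t = 1/2: S(1/2) = 13525/3584.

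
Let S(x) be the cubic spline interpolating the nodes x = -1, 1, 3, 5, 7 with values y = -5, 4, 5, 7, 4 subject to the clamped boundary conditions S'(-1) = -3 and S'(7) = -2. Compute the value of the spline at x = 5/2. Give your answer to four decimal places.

5.2765

Put M_i = S'' at the i-th knot. Here h = (2, 2, 2, 2) and Δ = (9/2, 1/2, 1, -3/2), so the interior equations h_(i-1)·M_(i-1) + 2(h_(i-1)+h_i)·M_i + h_i·M_(i+1) = 6(Δ_i − Δ_(i-1)) read
  2·M_0 + 8·M_1 + 2·M_2 = 6(Δ_1 - Δ_0) = -24
  2·M_1 + 8·M_2 + 2·M_3 = 6(Δ_2 - Δ_1) = 3
  2·M_2 + 8·M_3 + 2·M_4 = 6(Δ_3 - Δ_2) = -15
Clamped end conditions give two more equations: 2h_0·M_0 + h_0·M_1 = 6(Δ_0 - S'(-1)) = 45 and h_3·M_3 + 2h_3·M_4 = 6(S'(7) - Δ_3) = -3.
Hence M_0 = 1679/112, M_1 = -419/56, M_2 = 47/16, M_3 = -155/56, M_4 = 71/112.
On [1, 3], S(x) = 4 + 505/112·(x - 1) - 419/112·(x - 1)² + 389/448·(x - 1)³.
With (x - 1) = 3/2: S(5/2) = 18911/3584.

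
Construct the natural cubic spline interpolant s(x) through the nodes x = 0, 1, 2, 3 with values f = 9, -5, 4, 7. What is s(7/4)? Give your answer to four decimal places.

1.2469

Write M_i for s''(x_i). With h_i = 1, 1, 1 and divided differences Δ_i = -14, 9, 3, the continuity of s' gives the tridiagonal system
  1·M_0 + 4·M_1 + 1·M_2 = 6(Δ_1 - Δ_0) = 138
  1·M_1 + 4·M_2 + 1·M_3 = 6(Δ_2 - Δ_1) = -36
Natural end conditions: M_0 = M_3 = 0.
Solving the tridiagonal system: M_0 = 0, M_1 = 196/5, M_2 = -94/5, M_3 = 0.
On [1, 2], s(x) = -5 - 14/15·(x - 1) + 98/5·(x - 1)² - 29/3·(x - 1)³.
With (x - 1) = 3/4: s(7/4) = 399/320.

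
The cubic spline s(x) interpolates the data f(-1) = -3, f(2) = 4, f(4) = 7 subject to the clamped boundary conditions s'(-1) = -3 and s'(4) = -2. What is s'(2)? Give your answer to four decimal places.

3.9500

Write M_i for s''(x_i). With h_i = 3, 2 and divided differences Δ_i = 7/3, 3/2, the continuity of s' gives the tridiagonal system
  3·M_0 + 10·M_1 + 2·M_2 = 6(Δ_1 - Δ_0) = -5
Clamped end conditions give two more equations: 2h_0·M_0 + h_0·M_1 = 6(Δ_0 - s'(-1)) = 32 and h_1·M_1 + 2h_1·M_2 = 6(s'(4) - Δ_1) = -21.
Forward elimination and back-substitution give M_0 = 181/30, M_1 = -7/5, M_2 = -91/20.
On [2, 4], s'(x) = b_1 + 2c_1·(x - 2) + 3d_1·(x - 2)² with b_1 = Δ_1 - h_1(2M_1 + M_2)/6 = 79/20, c_1 = M_1/2 = -7/10, d_1 = (M_2 - M_1)/(6h_1) = -21/80. So s'(2) = 79/20.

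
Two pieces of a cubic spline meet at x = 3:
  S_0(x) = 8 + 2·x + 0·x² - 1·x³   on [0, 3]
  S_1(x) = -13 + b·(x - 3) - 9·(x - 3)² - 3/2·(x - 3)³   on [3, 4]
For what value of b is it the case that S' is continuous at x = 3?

S_0'(x) = 2 + 0·x - 3·x², so S_0'(3) = -25. On the right, S_1'(3) = b, so b = -25.

-25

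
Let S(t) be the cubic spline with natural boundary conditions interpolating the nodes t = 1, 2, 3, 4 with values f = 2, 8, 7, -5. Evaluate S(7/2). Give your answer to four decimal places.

Write m_i for S''(x_i). With h_i = 1, 1, 1 and divided differences Δ_i = 6, -1, -12, the continuity of S' gives the tridiagonal system
  1·m_0 + 4·m_1 + 1·m_2 = 6(Δ_1 - Δ_0) = -42
  1·m_1 + 4·m_2 + 1·m_3 = 6(Δ_2 - Δ_1) = -66
Natural end conditions: m_0 = m_3 = 0.
Hence m_0 = 0, m_1 = -34/5, m_2 = -74/5, m_3 = 0.
On [3, 4], S(t) = 7 - 106/15·(t - 3) - 37/5·(t - 3)² + 37/15·(t - 3)³.
With (t - 3) = 1/2: S(7/2) = 77/40.

1.9250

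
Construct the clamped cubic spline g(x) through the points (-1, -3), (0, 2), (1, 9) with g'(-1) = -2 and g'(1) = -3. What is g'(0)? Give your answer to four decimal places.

Write M_i for g''(x_i). With h_i = 1, 1 and divided differences Δ_i = 5, 7, the continuity of g' gives the tridiagonal system
  1·M_0 + 4·M_1 + 1·M_2 = 6(Δ_1 - Δ_0) = 12
Clamped end conditions give two more equations: 2h_0·M_0 + h_0·M_1 = 6(Δ_0 - g'(-1)) = 42 and h_1·M_1 + 2h_1·M_2 = 6(g'(1) - Δ_1) = -60.
Solving the tridiagonal system: M_0 = 35/2, M_1 = 7, M_2 = -67/2.
On [0, 1], g'(x) = b_1 + 2c_1·x + 3d_1·x² with b_1 = Δ_1 - h_1(2M_1 + M_2)/6 = 41/4, c_1 = M_1/2 = 7/2, d_1 = (M_2 - M_1)/(6h_1) = -27/4. So g'(0) = 41/4.

10.2500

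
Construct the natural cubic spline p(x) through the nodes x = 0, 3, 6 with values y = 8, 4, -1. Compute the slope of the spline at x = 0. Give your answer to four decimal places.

-1.2500

With M_i denoting the second derivative at x_i, h_i = 3, 3, and Δ_i = (y_(i+1) − y_i)/h_i = -4/3, -5/3:
  3·M_0 + 12·M_1 + 3·M_2 = 6(Δ_1 - Δ_0) = -2
Natural end conditions: M_0 = M_2 = 0.
Solving: M_0 = 0, M_1 = -1/6, M_2 = 0.
On [0, 3], p'(x) = b_0 + 2c_0·x + 3d_0·x² with b_0 = Δ_0 - h_0(2M_0 + M_1)/6 = -5/4, c_0 = M_0/2 = 0, d_0 = (M_1 - M_0)/(6h_0) = -1/108. So p'(0) = -5/4.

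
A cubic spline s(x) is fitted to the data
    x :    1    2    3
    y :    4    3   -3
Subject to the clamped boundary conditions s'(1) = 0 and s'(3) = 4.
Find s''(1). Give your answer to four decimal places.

Let σ_i = s''(x_i). Step sizes h_i = 1, 1; slopes of the chords Δ_i = (y_(i+1) - y_i)/h_i = -1, -6.
  1·σ_0 + 4·σ_1 + 1·σ_2 = 6(Δ_1 - Δ_0) = -30
Clamped end conditions give two more equations: 2h_0·σ_0 + h_0·σ_1 = 6(Δ_0 - s'(1)) = -6 and h_1·σ_1 + 2h_1·σ_2 = 6(s'(3) - Δ_1) = 60.
Solving: σ_0 = 13/2, σ_1 = -19, σ_2 = 79/2.

6.5000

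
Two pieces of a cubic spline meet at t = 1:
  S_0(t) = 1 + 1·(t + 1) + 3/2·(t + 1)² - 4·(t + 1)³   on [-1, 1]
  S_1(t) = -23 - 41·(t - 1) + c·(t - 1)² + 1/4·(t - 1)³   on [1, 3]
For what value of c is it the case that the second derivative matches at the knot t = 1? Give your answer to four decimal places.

S_0''(t) = 3 - 24·(t + 1), so S_0''(1) = -45. On the right, S_1''(1) = 2c, so c = -45/2.

-22.5000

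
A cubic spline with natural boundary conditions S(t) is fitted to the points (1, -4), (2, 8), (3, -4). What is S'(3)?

-18

With m_i denoting the second derivative at x_i, h_i = 1, 1, and Δ_i = (y_(i+1) − y_i)/h_i = 12, -12:
  1·m_0 + 4·m_1 + 1·m_2 = 6(Δ_1 - Δ_0) = -144
Natural end conditions: m_0 = m_2 = 0.
Solving: m_0 = 0, m_1 = -36, m_2 = 0.
On [2, 3], S'(t) = b_1 + 2c_1·(t - 2) + 3d_1·(t - 2)² with b_1 = Δ_1 - h_1(2m_1 + m_2)/6 = 0, c_1 = m_1/2 = -18, d_1 = (m_2 - m_1)/(6h_1) = 6. So S'(3) = -18.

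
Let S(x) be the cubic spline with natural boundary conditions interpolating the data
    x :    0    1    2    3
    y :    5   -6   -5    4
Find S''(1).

Put M_i = S'' at the i-th knot. Here h = (1, 1, 1) and Δ = (-11, 1, 9), so the interior equations h_(i-1)·M_(i-1) + 2(h_(i-1)+h_i)·M_i + h_i·M_(i+1) = 6(Δ_i − Δ_(i-1)) read
  1·M_0 + 4·M_1 + 1·M_2 = 6(Δ_1 - Δ_0) = 72
  1·M_1 + 4·M_2 + 1·M_3 = 6(Δ_2 - Δ_1) = 48
Natural end conditions: M_0 = M_3 = 0.
Hence M_0 = 0, M_1 = 16, M_2 = 8, M_3 = 0.

16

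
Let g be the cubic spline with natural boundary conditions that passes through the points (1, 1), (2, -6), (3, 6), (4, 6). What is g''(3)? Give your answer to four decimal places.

Write M_i for g''(x_i). With h_i = 1, 1, 1 and divided differences Δ_i = -7, 12, 0, the continuity of g' gives the tridiagonal system
  1·M_0 + 4·M_1 + 1·M_2 = 6(Δ_1 - Δ_0) = 114
  1·M_1 + 4·M_2 + 1·M_3 = 6(Δ_2 - Δ_1) = -72
Natural end conditions: M_0 = M_3 = 0.
Solving: M_0 = 0, M_1 = 176/5, M_2 = -134/5, M_3 = 0.

-26.8000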